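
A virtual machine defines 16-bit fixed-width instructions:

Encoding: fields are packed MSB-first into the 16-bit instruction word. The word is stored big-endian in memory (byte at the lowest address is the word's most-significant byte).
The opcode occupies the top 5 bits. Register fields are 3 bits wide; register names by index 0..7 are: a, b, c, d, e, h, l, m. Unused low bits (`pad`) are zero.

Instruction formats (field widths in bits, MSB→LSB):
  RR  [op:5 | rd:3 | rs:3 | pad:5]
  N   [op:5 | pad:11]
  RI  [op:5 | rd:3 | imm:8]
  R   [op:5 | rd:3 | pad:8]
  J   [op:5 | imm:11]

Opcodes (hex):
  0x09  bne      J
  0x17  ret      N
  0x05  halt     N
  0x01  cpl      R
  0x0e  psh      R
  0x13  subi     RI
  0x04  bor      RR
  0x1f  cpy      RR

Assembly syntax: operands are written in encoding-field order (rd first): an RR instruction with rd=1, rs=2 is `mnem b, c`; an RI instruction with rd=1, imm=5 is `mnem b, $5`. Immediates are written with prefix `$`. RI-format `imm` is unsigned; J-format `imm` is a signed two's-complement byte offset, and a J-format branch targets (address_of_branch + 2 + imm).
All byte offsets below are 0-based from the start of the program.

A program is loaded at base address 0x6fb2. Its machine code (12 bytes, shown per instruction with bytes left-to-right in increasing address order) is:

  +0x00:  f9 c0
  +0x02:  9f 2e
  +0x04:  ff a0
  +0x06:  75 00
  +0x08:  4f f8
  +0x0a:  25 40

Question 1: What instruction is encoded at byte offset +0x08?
bne $-8

off 0x08: read 4f f8 as big → 0x4ff8
  op=0x4ff8>>11=0x9 ⇒ bne (J)
  imm: (w>>0)&0x7ff=0x7f8 (s11→-8) → $-8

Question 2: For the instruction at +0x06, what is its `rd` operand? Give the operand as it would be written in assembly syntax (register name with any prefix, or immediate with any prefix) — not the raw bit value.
h

+0x06: 75 00 ⇒ word 0x7500 (big)
  top 5b → 0xe → psh [R]
  [10:8] rd=5 = h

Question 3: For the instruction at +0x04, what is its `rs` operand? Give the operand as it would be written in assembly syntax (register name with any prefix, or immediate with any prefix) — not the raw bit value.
+0x04: ff a0 ⇒ word 0xffa0 (big)
  top 5b → 0x1f → cpy [RR]
  [10:8] rd=7 = m
  [7:5] rs=5 = h

h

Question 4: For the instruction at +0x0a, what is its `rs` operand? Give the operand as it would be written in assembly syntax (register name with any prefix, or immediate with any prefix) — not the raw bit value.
c

[0a] 25 40 → 0x2540
  opcode bits[15:11]=0x4: bor/RR
  [10:8] rd=5 = h
  [7:5] rs=2 = c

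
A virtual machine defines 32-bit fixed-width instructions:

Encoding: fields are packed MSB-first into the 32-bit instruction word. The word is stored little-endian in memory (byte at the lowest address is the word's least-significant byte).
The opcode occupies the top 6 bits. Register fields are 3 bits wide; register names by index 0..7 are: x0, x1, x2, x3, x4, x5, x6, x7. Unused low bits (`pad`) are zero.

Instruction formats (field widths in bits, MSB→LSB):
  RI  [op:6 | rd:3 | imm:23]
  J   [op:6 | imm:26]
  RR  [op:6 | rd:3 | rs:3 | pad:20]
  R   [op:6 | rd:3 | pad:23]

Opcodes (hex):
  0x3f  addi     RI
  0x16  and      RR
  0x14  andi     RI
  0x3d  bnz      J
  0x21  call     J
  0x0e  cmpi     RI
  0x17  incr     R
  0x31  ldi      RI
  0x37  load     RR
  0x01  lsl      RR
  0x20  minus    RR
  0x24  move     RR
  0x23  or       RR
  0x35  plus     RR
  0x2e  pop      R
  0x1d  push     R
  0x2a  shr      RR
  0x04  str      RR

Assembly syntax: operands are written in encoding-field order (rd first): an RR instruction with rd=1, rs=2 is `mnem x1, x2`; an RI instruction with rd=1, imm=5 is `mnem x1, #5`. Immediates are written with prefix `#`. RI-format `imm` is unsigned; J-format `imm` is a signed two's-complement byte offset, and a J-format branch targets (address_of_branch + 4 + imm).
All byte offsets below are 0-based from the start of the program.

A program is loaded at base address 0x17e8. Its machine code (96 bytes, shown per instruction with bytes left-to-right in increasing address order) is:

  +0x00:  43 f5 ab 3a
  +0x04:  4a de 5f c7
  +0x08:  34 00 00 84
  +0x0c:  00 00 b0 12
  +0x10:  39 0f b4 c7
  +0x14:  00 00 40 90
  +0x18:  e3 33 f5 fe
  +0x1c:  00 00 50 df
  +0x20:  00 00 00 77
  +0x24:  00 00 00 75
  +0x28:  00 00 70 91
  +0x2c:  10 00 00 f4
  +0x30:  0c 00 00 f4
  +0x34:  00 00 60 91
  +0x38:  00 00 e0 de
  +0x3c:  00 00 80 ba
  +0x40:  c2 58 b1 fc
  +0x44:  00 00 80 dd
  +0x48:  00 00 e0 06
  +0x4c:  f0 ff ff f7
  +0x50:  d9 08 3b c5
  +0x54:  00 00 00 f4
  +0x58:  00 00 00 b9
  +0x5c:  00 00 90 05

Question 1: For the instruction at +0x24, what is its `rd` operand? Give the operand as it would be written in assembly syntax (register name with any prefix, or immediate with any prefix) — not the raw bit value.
+0x24: 00 00 00 75 ⇒ word 0x75000000 (little)
  op=0x75000000>>26=0x1d ⇒ push (R)
  [25:23] rd=2 = x2

x2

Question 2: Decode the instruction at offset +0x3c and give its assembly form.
+0x3c: 00 00 80 ba ⇒ word 0xba800000 (little)
  top 6b → 0x2e → pop [R]
  rd@[25:23]=0x5 ⇒ x5

pop x5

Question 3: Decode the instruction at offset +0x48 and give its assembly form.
[48] 00 00 e0 06 → 0x06e00000
  opcode bits[31:26]=0x1: lsl/RR
  rd@[25:23]=0x5 ⇒ x5
  rs@[22:20]=0x6 ⇒ x6

lsl x5, x6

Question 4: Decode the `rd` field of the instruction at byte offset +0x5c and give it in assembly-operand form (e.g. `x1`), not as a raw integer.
x3

+0x5c: 00 00 90 05 ⇒ word 0x05900000 (little)
  top 6b → 0x1 → lsl [RR]
  rd: (w>>23)&0x7=0x3 → x3
  rs: (w>>20)&0x7=0x1 → x1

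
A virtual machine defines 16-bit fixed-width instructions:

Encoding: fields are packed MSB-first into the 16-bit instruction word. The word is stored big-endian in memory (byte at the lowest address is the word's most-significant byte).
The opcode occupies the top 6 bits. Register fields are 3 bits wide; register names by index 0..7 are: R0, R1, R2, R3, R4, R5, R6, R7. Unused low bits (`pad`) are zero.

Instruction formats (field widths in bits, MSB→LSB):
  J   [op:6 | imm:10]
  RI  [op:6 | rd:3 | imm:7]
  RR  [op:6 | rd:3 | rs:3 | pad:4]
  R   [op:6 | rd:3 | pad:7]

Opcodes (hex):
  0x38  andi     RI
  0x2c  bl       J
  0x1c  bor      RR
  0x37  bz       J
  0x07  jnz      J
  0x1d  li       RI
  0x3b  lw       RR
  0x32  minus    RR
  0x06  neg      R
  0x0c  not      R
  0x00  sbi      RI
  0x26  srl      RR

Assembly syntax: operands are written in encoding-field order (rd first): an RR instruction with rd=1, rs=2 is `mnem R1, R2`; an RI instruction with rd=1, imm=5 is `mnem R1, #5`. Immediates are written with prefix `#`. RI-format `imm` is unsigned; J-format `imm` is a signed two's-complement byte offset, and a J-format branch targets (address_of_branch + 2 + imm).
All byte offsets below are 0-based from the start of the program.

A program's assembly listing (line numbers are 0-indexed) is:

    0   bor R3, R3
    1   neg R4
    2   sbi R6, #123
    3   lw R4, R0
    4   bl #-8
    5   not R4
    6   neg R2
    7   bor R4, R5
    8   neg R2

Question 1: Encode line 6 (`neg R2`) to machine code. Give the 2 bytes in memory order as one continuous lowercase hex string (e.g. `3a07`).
1900

L6: neg op=0x6:6|rd=2:3|pad=0:7 ⇒ 0x1900 ⇒ big 19 00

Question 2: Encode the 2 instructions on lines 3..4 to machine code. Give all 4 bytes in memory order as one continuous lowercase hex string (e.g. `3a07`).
ee00b3f8

3. lw fields op=0x3b:6|rd=4:3|rs=0:3|pad=0:4 → word ee00h → ee 00
4. bl fields op=0x2c:6|imm=-8:10 → word b3f8h → b3 f8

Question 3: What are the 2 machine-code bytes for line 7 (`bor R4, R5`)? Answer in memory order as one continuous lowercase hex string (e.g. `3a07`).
7250

L7: bor op=0x1c:6|rd=4:3|rs=5:3|pad=0:4 ⇒ 0x7250 ⇒ big 72 50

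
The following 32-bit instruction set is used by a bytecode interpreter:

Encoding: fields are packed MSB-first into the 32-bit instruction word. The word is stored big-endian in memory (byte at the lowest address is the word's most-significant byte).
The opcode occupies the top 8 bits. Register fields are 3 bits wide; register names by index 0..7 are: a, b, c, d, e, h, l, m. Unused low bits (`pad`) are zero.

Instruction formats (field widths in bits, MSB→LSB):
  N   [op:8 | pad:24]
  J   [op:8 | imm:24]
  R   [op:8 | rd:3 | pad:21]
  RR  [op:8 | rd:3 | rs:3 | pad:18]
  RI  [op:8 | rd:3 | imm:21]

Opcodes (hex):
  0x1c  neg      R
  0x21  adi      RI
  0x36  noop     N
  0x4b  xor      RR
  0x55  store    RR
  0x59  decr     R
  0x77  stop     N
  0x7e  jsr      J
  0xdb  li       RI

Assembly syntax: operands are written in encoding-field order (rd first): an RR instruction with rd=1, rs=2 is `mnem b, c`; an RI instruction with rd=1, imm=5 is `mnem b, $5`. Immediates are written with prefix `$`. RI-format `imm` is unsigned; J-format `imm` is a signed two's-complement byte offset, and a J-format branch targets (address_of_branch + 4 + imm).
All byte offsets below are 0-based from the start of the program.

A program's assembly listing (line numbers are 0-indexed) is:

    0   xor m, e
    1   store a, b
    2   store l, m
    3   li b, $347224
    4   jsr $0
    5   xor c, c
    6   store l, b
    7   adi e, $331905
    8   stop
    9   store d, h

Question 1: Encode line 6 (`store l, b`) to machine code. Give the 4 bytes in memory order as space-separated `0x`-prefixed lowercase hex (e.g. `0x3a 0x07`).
0x55 0xc4 0x00 0x00

L6: store op=0x55:8|rd=6:3|rs=1:3|pad=0:18 ⇒ 0x55c40000 ⇒ big 55 c4 00 00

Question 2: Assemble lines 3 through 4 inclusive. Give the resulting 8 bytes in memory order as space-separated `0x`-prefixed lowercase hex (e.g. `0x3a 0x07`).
0xdb 0x25 0x4c 0x58 0x7e 0x00 0x00 0x00

3. li fields op=0xdb:8|rd=1:3|imm=347224:21 → word db254c58h → db 25 4c 58
4. jsr fields op=0x7e:8|imm=0:24 → word 7e000000h → 7e 00 00 00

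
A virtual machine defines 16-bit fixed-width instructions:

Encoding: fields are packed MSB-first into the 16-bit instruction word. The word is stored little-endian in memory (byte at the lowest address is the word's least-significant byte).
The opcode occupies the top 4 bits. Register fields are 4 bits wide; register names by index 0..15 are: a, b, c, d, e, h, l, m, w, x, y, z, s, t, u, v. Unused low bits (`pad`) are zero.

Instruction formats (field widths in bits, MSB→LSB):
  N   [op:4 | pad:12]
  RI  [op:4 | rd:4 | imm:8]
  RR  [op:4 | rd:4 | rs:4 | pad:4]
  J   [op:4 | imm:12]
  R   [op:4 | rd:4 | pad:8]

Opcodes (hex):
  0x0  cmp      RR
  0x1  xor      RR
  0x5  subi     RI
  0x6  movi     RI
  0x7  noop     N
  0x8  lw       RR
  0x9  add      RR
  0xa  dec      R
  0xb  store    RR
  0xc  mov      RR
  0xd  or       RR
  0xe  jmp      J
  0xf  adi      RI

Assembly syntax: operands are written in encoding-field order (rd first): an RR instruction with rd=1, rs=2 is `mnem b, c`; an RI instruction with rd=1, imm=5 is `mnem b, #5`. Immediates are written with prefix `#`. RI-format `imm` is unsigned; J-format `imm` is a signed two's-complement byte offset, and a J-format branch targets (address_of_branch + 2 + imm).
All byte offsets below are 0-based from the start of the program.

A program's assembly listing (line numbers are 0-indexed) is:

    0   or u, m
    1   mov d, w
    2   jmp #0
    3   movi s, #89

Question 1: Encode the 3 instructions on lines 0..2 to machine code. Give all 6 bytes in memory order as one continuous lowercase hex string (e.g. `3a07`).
line 0 (or): pack op=0xd:4|rd=14:4|rs=7:4|pad=0:4 = 0xde70; little→ 70 de
line 1 (mov): pack op=0xc:4|rd=3:4|rs=8:4|pad=0:4 = 0xc380; little→ 80 c3
line 2 (jmp): pack op=0xe:4|imm=0:12 = 0xe000; little→ 00 e0

70de80c300e0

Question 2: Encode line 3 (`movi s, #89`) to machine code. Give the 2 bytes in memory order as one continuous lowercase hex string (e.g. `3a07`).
596c

line 3 (movi): pack op=0x6:4|rd=12:4|imm=89:8 = 0x6c59; little→ 59 6c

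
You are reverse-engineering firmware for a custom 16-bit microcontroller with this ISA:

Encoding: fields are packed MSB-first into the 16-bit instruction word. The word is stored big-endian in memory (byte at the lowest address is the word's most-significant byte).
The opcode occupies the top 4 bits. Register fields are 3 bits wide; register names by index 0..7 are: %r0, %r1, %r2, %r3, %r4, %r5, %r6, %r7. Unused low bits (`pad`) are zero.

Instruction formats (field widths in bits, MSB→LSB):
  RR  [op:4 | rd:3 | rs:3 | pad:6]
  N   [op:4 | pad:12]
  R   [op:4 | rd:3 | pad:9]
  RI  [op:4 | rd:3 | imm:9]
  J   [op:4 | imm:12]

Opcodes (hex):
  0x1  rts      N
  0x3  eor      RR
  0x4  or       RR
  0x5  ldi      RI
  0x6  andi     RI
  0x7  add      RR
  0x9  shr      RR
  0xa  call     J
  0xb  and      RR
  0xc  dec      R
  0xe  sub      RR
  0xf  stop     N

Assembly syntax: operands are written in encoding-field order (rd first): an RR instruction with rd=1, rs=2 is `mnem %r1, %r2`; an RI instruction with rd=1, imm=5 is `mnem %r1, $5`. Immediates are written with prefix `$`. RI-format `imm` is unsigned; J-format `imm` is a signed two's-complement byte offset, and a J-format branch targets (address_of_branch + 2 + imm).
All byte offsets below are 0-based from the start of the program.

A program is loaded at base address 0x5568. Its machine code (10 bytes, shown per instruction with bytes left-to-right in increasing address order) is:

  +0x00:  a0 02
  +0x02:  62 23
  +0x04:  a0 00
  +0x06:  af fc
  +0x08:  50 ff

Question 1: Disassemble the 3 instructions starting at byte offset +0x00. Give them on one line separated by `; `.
call $2; andi %r1, $35; call $0

@+00  big-endian(a0 02) = 0xa002
  op=0xa002>>12=0xa ⇒ call (J)
  [11:0] imm=2 = $2
@+02  big-endian(62 23) = 0x6223
  op=0x6223>>12=0x6 ⇒ andi (RI)
  [11:9] rd=1 = %r1
  [8:0] imm=35 = $35
@+04  big-endian(a0 00) = 0xa000
  op=0xa000>>12=0xa ⇒ call (J)
  [11:0] imm=0 = $0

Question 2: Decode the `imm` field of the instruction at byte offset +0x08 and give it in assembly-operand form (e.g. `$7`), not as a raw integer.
$255

off 0x08: read 50 ff as big → 0x50ff
  opcode bits[15:12]=0x5: ldi/RI
  rd: (w>>9)&0x7=0x0 → %r0
  imm: (w>>0)&0x1ff=0xff → $255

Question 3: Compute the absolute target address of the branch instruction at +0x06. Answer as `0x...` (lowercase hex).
0x556c

off 0x06: read af fc as big → 0xaffc
  op=0xaffc>>12=0xa ⇒ call (J)
  [11:0] imm=4092 (s12→-4) = $-4
  target = base 0x5568 + off 0x06 + 2 + imm -4 = 0x556c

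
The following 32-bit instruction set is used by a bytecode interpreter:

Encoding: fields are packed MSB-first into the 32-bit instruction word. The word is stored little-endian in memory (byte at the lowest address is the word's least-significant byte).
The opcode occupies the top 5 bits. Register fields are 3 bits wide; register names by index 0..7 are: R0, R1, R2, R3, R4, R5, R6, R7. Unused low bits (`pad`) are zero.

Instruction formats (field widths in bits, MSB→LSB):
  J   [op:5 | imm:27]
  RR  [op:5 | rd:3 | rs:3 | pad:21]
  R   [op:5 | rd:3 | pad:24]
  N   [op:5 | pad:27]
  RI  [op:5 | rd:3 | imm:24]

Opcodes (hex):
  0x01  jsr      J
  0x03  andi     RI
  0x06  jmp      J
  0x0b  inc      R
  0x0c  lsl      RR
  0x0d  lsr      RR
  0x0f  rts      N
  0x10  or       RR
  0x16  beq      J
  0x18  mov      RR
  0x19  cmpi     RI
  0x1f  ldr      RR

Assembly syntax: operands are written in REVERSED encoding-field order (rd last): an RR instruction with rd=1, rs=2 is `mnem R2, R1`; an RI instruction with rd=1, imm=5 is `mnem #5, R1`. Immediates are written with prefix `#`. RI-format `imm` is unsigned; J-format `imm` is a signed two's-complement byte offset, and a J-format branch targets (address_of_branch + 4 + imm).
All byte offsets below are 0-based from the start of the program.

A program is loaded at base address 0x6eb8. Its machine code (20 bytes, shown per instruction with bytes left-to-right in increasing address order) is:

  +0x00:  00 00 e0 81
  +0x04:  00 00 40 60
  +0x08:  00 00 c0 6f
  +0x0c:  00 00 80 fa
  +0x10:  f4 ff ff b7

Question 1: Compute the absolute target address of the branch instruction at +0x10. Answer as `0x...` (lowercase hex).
0x6ec0

[10] f4 ff ff b7 → 0xb7fffff4
  op=0xb7fffff4>>27=0x16 ⇒ beq (J)
  imm: (w>>0)&0x7ffffff=0x7fffff4 (s27→-12) → #-12
  target = base 0x6eb8 + off 0x10 + 4 + imm -12 = 0x6ec0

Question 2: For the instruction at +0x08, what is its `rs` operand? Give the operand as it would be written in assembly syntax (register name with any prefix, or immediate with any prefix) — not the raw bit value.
R6

+0x08: 00 00 c0 6f ⇒ word 0x6fc00000 (little)
  op=0x6fc00000>>27=0xd ⇒ lsr (RR)
  rd: (w>>24)&0x7=0x7 → R7
  rs: (w>>21)&0x7=0x6 → R6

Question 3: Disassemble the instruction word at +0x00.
or R7, R1

+0x00: 00 00 e0 81 ⇒ word 0x81e00000 (little)
  opcode bits[31:27]=0x10: or/RR
  rd@[26:24]=0x1 ⇒ R1
  rs@[23:21]=0x7 ⇒ R7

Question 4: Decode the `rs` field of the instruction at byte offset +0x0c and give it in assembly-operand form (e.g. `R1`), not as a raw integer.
R4

@+0c  little-endian(00 00 80 fa) = 0xfa800000
  top 5b → 0x1f → ldr [RR]
  rd@[26:24]=0x2 ⇒ R2
  rs@[23:21]=0x4 ⇒ R4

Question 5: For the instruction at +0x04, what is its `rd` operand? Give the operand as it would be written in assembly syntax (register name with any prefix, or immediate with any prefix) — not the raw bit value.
R0

off 0x04: read 00 00 40 60 as little → 0x60400000
  opcode bits[31:27]=0xc: lsl/RR
  rd: (w>>24)&0x7=0x0 → R0
  rs: (w>>21)&0x7=0x2 → R2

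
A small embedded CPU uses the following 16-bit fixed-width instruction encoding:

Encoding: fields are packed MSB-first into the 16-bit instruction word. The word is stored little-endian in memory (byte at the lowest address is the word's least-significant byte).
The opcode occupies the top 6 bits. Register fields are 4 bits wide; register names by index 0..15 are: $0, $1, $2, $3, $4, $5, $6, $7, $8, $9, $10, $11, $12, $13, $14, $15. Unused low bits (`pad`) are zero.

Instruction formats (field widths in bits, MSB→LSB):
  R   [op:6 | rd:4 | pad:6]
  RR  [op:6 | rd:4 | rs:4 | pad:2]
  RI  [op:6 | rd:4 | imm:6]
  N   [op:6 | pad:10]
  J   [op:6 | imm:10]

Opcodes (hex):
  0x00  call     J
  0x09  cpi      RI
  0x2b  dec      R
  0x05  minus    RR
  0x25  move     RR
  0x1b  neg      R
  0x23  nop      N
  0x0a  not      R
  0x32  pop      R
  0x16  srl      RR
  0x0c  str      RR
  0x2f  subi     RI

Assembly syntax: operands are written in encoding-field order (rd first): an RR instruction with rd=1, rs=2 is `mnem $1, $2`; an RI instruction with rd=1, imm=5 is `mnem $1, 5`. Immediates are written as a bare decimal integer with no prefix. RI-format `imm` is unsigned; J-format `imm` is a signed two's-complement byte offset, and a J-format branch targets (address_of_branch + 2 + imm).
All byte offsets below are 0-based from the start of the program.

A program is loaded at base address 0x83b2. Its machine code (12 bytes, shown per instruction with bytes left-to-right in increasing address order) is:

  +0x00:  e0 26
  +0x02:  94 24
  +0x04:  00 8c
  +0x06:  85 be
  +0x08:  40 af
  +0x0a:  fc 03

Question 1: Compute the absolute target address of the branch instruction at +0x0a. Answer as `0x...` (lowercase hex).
0x83ba

+0x0a: fc 03 ⇒ word 0x03fc (little)
  opcode bits[15:10]=0x0: call/J
  imm@[9:0]=0x3fc (s10→-4) ⇒ -4
  target = base 0x83b2 + off 0x0a + 2 + imm -4 = 0x83ba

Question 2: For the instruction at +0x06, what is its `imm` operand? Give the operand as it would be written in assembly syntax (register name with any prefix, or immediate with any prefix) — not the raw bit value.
off 0x06: read 85 be as little → 0xbe85
  top 6b → 0x2f → subi [RI]
  [9:6] rd=10 = $10
  [5:0] imm=5 = 5

5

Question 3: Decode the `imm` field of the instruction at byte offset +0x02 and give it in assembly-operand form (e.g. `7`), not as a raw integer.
20

@+02  little-endian(94 24) = 0x2494
  top 6b → 0x9 → cpi [RI]
  rd: (w>>6)&0xf=0x2 → $2
  imm: (w>>0)&0x3f=0x14 → 20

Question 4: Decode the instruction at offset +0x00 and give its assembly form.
cpi $11, 32

+0x00: e0 26 ⇒ word 0x26e0 (little)
  top 6b → 0x9 → cpi [RI]
  rd: (w>>6)&0xf=0xb → $11
  imm: (w>>0)&0x3f=0x20 → 32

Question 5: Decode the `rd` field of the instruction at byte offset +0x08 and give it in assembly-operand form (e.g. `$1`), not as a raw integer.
@+08  little-endian(40 af) = 0xaf40
  top 6b → 0x2b → dec [R]
  rd: (w>>6)&0xf=0xd → $13

$13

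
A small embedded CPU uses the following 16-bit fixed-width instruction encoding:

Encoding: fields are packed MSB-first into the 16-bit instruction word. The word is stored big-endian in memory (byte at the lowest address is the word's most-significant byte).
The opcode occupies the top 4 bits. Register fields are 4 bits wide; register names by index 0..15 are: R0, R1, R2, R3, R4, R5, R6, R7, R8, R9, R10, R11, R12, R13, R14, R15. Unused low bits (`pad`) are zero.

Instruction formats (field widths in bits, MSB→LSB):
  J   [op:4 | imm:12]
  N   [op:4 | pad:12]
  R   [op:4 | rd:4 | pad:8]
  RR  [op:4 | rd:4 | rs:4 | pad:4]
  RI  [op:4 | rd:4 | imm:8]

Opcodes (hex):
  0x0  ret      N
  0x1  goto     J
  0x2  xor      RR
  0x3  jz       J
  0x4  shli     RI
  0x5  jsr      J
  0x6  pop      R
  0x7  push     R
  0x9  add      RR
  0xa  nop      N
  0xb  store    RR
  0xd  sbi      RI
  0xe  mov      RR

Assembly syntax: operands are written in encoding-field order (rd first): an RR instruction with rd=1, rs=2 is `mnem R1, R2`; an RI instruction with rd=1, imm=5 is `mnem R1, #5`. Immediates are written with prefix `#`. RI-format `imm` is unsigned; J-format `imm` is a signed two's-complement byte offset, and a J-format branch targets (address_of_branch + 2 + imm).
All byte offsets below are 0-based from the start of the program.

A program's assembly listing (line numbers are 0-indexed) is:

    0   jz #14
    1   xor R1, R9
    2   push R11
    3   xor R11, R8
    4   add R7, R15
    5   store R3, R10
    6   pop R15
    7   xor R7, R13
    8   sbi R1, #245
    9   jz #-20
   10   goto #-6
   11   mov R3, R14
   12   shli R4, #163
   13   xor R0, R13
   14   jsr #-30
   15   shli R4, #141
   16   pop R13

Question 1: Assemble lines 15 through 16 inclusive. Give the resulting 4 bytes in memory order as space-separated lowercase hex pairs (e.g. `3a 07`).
44 8d 6d 00

line 15 (shli): pack op=0x4:4|rd=4:4|imm=141:8 = 0x448d; big→ 44 8d
line 16 (pop): pack op=0x6:4|rd=13:4|pad=0:8 = 0x6d00; big→ 6d 00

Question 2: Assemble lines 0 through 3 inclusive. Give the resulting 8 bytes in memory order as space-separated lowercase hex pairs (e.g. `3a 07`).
0. jz fields op=0x3:4|imm=14:12 → word 300eh → 30 0e
1. xor fields op=0x2:4|rd=1:4|rs=9:4|pad=0:4 → word 2190h → 21 90
2. push fields op=0x7:4|rd=11:4|pad=0:8 → word 7b00h → 7b 00
3. xor fields op=0x2:4|rd=11:4|rs=8:4|pad=0:4 → word 2b80h → 2b 80

30 0e 21 90 7b 00 2b 80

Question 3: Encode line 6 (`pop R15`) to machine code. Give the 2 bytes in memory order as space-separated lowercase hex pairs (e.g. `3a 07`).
L6: pop op=0x6:4|rd=15:4|pad=0:8 ⇒ 0x6f00 ⇒ big 6f 00

6f 00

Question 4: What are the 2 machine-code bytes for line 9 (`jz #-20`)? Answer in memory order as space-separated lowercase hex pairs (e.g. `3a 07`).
L9: jz op=0x3:4|imm=-20:12 ⇒ 0x3fec ⇒ big 3f ec

3f ec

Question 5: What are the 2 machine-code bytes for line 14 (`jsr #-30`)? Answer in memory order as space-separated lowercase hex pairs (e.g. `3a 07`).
line 14 (jsr): pack op=0x5:4|imm=-30:12 = 0x5fe2; big→ 5f e2

5f e2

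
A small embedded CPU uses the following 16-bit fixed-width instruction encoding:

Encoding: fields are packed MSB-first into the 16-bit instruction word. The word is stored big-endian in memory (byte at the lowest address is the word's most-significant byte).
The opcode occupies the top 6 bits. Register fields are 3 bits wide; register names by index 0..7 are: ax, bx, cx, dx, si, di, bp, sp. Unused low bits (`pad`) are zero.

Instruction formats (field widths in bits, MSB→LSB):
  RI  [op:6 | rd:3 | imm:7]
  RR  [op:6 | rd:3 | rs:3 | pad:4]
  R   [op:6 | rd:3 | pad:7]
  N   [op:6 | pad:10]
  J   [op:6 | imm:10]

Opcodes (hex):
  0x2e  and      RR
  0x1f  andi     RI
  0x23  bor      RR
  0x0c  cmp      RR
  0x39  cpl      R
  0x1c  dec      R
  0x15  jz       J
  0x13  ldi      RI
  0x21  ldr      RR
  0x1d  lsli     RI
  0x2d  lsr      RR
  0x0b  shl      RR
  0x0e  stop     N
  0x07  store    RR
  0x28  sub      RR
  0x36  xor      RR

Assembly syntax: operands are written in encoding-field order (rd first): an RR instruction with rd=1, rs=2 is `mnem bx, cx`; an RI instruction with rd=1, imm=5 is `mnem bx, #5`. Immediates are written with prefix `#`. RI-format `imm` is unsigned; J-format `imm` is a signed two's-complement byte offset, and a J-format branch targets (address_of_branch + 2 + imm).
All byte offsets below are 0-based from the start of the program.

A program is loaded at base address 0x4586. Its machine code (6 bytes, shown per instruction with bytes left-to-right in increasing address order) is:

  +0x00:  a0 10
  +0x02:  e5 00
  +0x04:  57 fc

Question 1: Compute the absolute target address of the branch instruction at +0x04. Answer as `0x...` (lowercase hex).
off 0x04: read 57 fc as big → 0x57fc
  opcode bits[15:10]=0x15: jz/J
  imm@[9:0]=0x3fc (s10→-4) ⇒ #-4
  target = base 0x4586 + off 0x04 + 2 + imm -4 = 0x4588

0x4588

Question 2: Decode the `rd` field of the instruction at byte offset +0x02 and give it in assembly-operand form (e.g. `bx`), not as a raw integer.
[02] e5 00 → 0xe500
  op=0xe500>>10=0x39 ⇒ cpl (R)
  rd: (w>>7)&0x7=0x2 → cx

cx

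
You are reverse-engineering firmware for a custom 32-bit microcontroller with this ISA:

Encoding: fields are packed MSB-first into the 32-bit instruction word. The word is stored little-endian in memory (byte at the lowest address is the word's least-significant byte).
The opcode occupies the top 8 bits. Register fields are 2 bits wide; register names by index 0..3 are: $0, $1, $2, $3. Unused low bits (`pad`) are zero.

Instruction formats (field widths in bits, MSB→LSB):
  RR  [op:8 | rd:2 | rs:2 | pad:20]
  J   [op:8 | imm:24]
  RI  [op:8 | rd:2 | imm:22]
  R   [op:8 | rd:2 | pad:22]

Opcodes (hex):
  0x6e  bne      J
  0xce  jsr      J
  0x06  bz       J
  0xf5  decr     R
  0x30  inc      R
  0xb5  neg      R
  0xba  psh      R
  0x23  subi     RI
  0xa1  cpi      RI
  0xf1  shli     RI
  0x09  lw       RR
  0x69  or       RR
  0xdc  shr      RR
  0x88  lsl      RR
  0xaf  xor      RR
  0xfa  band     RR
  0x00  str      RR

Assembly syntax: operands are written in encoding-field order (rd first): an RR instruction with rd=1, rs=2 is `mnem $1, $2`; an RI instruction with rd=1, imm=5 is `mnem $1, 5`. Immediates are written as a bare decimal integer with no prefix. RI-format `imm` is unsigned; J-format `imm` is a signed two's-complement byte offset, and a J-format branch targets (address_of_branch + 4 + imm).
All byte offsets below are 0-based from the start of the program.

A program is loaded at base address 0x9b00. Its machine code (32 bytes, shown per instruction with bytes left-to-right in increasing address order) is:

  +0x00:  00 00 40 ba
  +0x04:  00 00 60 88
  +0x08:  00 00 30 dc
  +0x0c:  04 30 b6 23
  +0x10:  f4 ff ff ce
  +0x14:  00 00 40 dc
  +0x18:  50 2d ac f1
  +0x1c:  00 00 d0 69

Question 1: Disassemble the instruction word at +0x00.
psh $1

off 0x00: read 00 00 40 ba as little → 0xba400000
  top 8b → 0xba → psh [R]
  [23:22] rd=1 = $1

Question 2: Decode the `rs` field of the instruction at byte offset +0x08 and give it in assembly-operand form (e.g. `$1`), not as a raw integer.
@+08  little-endian(00 00 30 dc) = 0xdc300000
  op=0xdc300000>>24=0xdc ⇒ shr (RR)
  rd@[23:22]=0x0 ⇒ $0
  rs@[21:20]=0x3 ⇒ $3

$3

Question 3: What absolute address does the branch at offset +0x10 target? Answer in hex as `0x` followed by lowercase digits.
off 0x10: read f4 ff ff ce as little → 0xcefffff4
  op=0xcefffff4>>24=0xce ⇒ jsr (J)
  imm@[23:0]=0xfffff4 (s24→-12) ⇒ -12
  target = base 0x9b00 + off 0x10 + 4 + imm -12 = 0x9b08

0x9b08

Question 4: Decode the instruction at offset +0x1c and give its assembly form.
[1c] 00 00 d0 69 → 0x69d00000
  opcode bits[31:24]=0x69: or/RR
  rd@[23:22]=0x3 ⇒ $3
  rs@[21:20]=0x1 ⇒ $1

or $3, $1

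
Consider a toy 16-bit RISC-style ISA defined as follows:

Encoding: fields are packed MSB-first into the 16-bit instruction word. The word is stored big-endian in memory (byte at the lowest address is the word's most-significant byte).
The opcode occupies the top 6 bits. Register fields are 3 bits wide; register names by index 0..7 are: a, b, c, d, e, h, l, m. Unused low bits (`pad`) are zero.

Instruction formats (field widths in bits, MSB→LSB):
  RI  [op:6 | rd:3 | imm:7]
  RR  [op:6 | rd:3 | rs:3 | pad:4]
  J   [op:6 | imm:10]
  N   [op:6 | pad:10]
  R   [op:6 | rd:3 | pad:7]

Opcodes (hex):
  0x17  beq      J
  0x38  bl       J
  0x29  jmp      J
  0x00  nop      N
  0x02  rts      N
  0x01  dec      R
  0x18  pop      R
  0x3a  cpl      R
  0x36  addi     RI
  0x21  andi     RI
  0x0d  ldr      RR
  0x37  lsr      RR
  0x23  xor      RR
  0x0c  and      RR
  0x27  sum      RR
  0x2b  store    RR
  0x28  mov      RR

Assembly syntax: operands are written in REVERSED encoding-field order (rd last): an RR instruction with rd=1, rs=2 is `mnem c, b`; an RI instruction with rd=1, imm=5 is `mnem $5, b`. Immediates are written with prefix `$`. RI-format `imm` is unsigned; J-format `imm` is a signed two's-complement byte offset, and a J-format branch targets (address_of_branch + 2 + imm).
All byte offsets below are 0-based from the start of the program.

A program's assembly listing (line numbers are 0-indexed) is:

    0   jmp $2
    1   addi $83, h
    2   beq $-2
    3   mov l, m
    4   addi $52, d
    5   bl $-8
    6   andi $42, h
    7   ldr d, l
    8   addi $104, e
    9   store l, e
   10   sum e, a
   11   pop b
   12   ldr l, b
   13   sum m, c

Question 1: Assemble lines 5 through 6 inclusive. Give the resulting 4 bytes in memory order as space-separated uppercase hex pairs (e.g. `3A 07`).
E3 F8 86 AA

5. bl fields op=0x38:6|imm=-8:10 → word e3f8h → e3 f8
6. andi fields op=0x21:6|rd=5:3|imm=42:7 → word 86aah → 86 aa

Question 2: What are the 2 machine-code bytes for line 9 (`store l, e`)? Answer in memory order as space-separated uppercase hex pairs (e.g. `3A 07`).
L9: store op=0x2b:6|rd=4:3|rs=6:3|pad=0:4 ⇒ 0xae60 ⇒ big ae 60

AE 60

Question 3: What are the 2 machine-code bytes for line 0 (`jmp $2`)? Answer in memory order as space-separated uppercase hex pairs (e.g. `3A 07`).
L0: jmp op=0x29:6|imm=2:10 ⇒ 0xa402 ⇒ big a4 02

A4 02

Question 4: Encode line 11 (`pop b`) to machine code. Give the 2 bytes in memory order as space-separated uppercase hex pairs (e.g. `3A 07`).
L11: pop op=0x18:6|rd=1:3|pad=0:7 ⇒ 0x6080 ⇒ big 60 80

60 80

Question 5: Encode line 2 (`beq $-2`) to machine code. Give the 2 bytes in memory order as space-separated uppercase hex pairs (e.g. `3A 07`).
2. beq fields op=0x17:6|imm=-2:10 → word 5ffeh → 5f fe

5F FE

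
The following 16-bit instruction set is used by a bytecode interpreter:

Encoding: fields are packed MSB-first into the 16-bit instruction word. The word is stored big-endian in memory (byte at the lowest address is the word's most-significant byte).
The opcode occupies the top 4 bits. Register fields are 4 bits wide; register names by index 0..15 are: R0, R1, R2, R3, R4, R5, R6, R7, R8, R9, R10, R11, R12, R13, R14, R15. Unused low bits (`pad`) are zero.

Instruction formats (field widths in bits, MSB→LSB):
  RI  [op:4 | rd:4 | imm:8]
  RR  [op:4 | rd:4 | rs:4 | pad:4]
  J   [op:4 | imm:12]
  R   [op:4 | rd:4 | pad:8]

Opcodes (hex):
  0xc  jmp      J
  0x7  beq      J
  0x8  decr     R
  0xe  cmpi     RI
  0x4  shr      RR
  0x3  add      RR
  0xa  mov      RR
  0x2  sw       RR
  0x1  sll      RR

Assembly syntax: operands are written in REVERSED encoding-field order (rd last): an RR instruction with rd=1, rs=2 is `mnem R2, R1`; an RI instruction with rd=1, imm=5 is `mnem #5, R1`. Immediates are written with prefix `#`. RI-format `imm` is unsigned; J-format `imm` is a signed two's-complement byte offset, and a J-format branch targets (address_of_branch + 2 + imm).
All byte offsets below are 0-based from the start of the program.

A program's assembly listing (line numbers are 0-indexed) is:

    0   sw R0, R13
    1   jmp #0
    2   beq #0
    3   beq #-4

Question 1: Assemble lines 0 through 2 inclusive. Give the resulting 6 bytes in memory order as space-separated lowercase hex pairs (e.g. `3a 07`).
L0: sw op=0x2:4|rd=13:4|rs=0:4|pad=0:4 ⇒ 0x2d00 ⇒ big 2d 00
L1: jmp op=0xc:4|imm=0:12 ⇒ 0xc000 ⇒ big c0 00
L2: beq op=0x7:4|imm=0:12 ⇒ 0x7000 ⇒ big 70 00

2d 00 c0 00 70 00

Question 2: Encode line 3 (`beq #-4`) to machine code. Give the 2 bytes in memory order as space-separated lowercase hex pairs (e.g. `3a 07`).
7f fc

line 3 (beq): pack op=0x7:4|imm=-4:12 = 0x7ffc; big→ 7f fc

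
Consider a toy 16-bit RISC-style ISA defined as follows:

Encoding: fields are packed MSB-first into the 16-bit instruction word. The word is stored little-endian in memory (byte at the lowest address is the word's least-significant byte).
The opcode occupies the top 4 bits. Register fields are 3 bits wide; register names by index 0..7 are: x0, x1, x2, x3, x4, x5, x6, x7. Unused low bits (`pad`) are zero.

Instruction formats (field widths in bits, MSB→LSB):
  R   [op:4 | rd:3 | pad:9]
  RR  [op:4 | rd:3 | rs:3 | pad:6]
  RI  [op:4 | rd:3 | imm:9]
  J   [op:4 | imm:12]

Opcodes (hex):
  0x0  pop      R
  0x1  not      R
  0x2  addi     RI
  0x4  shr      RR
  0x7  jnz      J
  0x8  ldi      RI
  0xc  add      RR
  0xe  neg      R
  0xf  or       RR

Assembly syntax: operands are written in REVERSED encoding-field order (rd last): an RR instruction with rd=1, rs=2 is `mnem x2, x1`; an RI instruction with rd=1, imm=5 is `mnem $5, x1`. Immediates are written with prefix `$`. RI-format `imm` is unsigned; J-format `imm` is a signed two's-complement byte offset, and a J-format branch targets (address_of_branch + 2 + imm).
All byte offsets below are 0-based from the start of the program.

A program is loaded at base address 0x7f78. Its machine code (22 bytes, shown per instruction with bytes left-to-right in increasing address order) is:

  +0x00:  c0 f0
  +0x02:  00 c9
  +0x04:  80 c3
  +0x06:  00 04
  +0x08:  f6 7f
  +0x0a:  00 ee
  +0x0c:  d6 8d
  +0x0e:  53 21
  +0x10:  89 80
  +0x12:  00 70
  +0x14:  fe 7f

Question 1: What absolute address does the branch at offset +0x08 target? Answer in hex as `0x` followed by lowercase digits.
+0x08: f6 7f ⇒ word 0x7ff6 (little)
  opcode bits[15:12]=0x7: jnz/J
  imm: (w>>0)&0xfff=0xff6 (s12→-10) → $-10
  target = base 0x7f78 + off 0x08 + 2 + imm -10 = 0x7f78

0x7f78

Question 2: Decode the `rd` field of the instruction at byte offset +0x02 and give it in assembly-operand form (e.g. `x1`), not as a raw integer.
x4

@+02  little-endian(00 c9) = 0xc900
  top 4b → 0xc → add [RR]
  rd@[11:9]=0x4 ⇒ x4
  rs@[8:6]=0x4 ⇒ x4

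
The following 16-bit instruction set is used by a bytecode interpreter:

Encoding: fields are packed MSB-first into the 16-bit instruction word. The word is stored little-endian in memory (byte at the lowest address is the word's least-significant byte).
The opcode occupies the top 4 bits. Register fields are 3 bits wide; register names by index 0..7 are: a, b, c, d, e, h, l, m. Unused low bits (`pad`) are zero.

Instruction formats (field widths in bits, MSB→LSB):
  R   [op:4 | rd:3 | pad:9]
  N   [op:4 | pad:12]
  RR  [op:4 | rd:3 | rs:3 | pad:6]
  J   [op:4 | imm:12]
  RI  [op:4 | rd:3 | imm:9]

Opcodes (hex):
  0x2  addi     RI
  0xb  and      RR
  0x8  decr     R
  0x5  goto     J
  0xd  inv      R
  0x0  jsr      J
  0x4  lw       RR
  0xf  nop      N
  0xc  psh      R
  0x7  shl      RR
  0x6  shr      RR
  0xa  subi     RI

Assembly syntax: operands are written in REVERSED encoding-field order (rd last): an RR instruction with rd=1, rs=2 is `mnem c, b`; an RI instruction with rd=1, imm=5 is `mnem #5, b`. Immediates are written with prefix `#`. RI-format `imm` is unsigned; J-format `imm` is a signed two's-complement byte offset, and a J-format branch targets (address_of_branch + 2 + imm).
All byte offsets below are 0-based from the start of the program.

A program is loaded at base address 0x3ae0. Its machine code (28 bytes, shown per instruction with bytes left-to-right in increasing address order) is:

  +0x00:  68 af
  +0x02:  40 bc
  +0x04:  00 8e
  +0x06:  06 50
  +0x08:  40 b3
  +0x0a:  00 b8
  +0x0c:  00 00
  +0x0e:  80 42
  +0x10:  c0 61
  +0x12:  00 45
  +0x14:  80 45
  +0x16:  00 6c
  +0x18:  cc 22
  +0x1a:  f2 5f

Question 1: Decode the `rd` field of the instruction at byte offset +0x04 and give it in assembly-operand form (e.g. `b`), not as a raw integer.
m

off 0x04: read 00 8e as little → 0x8e00
  opcode bits[15:12]=0x8: decr/R
  rd: (w>>9)&0x7=0x7 → m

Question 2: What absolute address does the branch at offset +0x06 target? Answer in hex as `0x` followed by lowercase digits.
+0x06: 06 50 ⇒ word 0x5006 (little)
  top 4b → 0x5 → goto [J]
  [11:0] imm=6 = #6
  target = base 0x3ae0 + off 0x06 + 2 + imm 6 = 0x3aee

0x3aee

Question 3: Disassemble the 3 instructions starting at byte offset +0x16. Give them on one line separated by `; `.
off 0x16: read 00 6c as little → 0x6c00
  top 4b → 0x6 → shr [RR]
  [11:9] rd=6 = l
  [8:6] rs=0 = a
off 0x18: read cc 22 as little → 0x22cc
  top 4b → 0x2 → addi [RI]
  [11:9] rd=1 = b
  [8:0] imm=204 = #204
off 0x1a: read f2 5f as little → 0x5ff2
  top 4b → 0x5 → goto [J]
  [11:0] imm=4082 (s12→-14) = #-14

shr a, l; addi #204, b; goto #-14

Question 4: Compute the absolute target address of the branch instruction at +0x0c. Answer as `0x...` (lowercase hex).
0x3aee

+0x0c: 00 00 ⇒ word 0x0000 (little)
  op=0x0000>>12=0x0 ⇒ jsr (J)
  imm: (w>>0)&0xfff=0x0 → #0
  target = base 0x3ae0 + off 0x0c + 2 + imm 0 = 0x3aee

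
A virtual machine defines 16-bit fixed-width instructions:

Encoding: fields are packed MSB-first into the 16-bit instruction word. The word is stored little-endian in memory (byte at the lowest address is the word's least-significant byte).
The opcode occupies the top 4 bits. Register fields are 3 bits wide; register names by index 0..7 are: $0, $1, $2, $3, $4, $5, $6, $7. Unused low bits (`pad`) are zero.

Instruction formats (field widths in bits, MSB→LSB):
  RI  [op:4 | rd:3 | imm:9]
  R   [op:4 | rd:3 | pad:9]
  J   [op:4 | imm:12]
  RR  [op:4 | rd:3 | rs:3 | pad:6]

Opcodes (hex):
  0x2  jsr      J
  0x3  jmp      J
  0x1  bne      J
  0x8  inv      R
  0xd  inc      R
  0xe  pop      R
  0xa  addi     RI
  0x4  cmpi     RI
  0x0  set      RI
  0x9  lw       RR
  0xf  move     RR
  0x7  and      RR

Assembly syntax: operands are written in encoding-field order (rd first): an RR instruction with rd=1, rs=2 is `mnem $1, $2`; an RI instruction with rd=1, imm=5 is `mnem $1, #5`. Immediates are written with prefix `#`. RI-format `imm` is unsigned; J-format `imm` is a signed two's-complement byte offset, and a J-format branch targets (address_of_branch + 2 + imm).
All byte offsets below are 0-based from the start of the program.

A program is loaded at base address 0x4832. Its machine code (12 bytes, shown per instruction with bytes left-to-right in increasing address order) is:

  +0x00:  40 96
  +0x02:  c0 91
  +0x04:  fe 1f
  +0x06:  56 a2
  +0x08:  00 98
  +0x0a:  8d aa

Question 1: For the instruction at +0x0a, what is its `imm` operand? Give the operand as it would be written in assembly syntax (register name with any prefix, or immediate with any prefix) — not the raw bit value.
off 0x0a: read 8d aa as little → 0xaa8d
  op=0xaa8d>>12=0xa ⇒ addi (RI)
  rd@[11:9]=0x5 ⇒ $5
  imm@[8:0]=0x8d ⇒ #141

#141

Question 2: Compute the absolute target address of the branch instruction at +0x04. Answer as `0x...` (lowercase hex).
@+04  little-endian(fe 1f) = 0x1ffe
  opcode bits[15:12]=0x1: bne/J
  imm@[11:0]=0xffe (s12→-2) ⇒ #-2
  target = base 0x4832 + off 0x04 + 2 + imm -2 = 0x4836

0x4836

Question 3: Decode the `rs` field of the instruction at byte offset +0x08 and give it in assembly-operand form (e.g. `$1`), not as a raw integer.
$0

off 0x08: read 00 98 as little → 0x9800
  top 4b → 0x9 → lw [RR]
  rd@[11:9]=0x4 ⇒ $4
  rs@[8:6]=0x0 ⇒ $0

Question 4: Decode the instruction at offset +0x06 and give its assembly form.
@+06  little-endian(56 a2) = 0xa256
  op=0xa256>>12=0xa ⇒ addi (RI)
  rd: (w>>9)&0x7=0x1 → $1
  imm: (w>>0)&0x1ff=0x56 → #86

addi $1, #86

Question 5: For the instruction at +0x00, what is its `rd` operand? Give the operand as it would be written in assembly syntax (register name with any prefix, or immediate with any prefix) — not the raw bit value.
@+00  little-endian(40 96) = 0x9640
  opcode bits[15:12]=0x9: lw/RR
  [11:9] rd=3 = $3
  [8:6] rs=1 = $1

$3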